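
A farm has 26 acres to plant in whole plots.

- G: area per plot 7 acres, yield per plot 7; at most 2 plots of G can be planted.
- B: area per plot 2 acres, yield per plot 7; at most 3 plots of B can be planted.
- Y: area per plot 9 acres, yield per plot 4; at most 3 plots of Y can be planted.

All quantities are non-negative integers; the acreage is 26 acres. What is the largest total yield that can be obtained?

B has the best ratio (7/2); taking only B gives at most 3×7 = 21 (stopped by the supply cap of 3).
Mixing does better — 2×G and 3×B: area 20 ≤ 26, yield 2·7 + 3·7 = 35.

35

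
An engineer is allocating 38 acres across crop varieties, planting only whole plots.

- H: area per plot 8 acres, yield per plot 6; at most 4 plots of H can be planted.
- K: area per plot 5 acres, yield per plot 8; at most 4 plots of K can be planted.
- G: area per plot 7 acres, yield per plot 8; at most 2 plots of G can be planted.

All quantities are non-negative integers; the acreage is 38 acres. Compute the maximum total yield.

48

Take 4×K and 2×G: area 34 ≤ 38, yield 4·8 + 2·8 = 48.
K has the best ratio (8/5) and is taken to its limit of 4; remaining capacity is filled optimally with the others.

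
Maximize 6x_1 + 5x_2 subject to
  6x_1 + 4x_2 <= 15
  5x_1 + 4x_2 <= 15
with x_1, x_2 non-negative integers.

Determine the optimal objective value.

16

The continuous relaxation peaks at (0, 3.75) with value 18.75; rounding to a feasible lattice point costs some objective.
(x_1,x_2)=(1,2): 6·1+4·2=14≤15, 5·1+4·2=13≤15, objective 16.
(x_1,x_2)=(0,3): 6·0+4·3=12≤15, 5·0+4·3=12≤15, objective 15.
(x_1,x_2)=(1,1): 6·1+4·1=10≤15, 5·1+4·1=9≤15, objective 11.
The best lattice point is (1,2), giving 16.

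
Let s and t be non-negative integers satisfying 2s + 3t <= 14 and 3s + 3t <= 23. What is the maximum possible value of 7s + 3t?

49

(s,t)=(7,0): 2·7+3·0=14≤14, 3·7+3·0=21≤23, objective 49.
(s,t)=(6,0): 2·6+3·0=12≤14, 3·6+3·0=18≤23, objective 42.
The best lattice point is (7,0), giving 49.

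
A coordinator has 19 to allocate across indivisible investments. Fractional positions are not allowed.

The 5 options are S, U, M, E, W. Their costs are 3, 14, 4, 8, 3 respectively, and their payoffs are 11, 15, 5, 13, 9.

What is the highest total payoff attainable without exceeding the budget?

38

This is a 0-1 knapsack instance.
S + M + E + W: cost 3 + 4 + 8 + 3 = 18 ≤ 19, payoff 11 + 5 + 13 + 9 = 38.
S + E + W: cost 3 + 8 + 3 = 14 ≤ 19, payoff 11 + 13 + 9 = 33.
S + M + E: cost 3 + 4 + 8 = 15 ≤ 19, payoff 11 + 5 + 13 = 29.
Best is S, M, E, and W with total payoff 38.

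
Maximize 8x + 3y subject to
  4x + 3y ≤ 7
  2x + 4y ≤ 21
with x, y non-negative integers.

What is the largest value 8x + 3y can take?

Relaxing integrality, the LP optimum is 14.00 at (x,y) = (1.75, 0), which is not an integer point.
(x,y)=(1,1) is feasible, giving 11.
(x,y)=(1,0) is feasible, giving 8.
(x,y)=(0,2) is feasible, giving 6.
No feasible integer point exceeds 11.

11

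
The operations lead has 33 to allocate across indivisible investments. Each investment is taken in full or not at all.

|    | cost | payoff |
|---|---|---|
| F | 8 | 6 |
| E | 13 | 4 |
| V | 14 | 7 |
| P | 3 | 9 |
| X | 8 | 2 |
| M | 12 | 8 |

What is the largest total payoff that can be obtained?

Allowing fractional choices, the relaxed optimum would be about 28.0, but investments are indivisible.
F + V + P + X: cost 8 + 14 + 3 + 8 = 33 ≤ 33, payoff 6 + 7 + 9 + 2 = 24.
V + P + M: cost 14 + 3 + 12 = 29 ≤ 33, payoff 7 + 9 + 8 = 24.
F + P + X + M: cost 8 + 3 + 8 + 12 = 31 ≤ 33, payoff 6 + 9 + 2 + 8 = 25.
Best is F, P, X, and M with total payoff 25.

25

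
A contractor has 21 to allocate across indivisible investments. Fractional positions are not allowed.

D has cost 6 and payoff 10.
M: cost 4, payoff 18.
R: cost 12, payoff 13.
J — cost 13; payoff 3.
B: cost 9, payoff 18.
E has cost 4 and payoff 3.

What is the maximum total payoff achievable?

46

M + B + E: cost 4 + 9 + 4 = 17 ≤ 21, payoff 18 + 18 + 3 = 39.
D + M + B: cost 6 + 4 + 9 = 19 ≤ 21, payoff 10 + 18 + 18 = 46.
M + B: cost 4 + 9 = 13 ≤ 21, payoff 18 + 18 = 36.
Best is D, M, and B with total payoff 46.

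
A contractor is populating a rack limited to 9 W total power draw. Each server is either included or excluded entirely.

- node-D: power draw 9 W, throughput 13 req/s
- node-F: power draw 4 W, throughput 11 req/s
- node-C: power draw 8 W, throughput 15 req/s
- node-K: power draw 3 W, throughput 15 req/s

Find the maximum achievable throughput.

26

This is a 0-1 knapsack instance.
Allowing fractional choices, the relaxed optimum would be about 29.8, but servers are indivisible.
node-F + node-K: power draw 4 + 3 = 7 ≤ 9, throughput 11 + 15 = 26.
node-K: power draw 3 ≤ 9, throughput 15.
node-C: power draw 8 ≤ 9, throughput 15.
Best is node-F and node-K with total throughput 26.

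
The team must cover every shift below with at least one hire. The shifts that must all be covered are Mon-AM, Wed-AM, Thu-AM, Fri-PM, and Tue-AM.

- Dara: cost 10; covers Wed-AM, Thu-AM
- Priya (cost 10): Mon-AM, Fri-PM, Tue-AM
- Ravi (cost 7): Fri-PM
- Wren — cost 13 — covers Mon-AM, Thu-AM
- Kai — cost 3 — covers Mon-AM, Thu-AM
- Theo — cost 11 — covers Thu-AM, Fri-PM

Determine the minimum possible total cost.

20

This is a weighted set-cover instance.
The greedy cost-per-new-shift heuristic would pick Kai, Priya, and Dara for 23, but a cheaper cover exists.
Choose Dara and Priya: together they cover Mon-AM, Wed-AM, Thu-AM, Fri-PM, Tue-AM — every shift.
Total cost: 10 + 10 = 20.
No cover costs less than 20.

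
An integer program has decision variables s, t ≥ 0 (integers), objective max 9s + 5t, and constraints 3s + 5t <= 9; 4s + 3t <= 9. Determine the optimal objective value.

(s,t)=(2,0): 3·2+5·0=6≤9, 4·2+3·0=8≤9, objective 18.
(s,t)=(1,1): 3·1+5·1=8≤9, 4·1+3·1=7≤9, objective 14.
(s,t)=(1,0): 3·1+5·0=3≤9, 4·1+3·0=4≤9, objective 9.
The best lattice point is (2,0), giving 18.

18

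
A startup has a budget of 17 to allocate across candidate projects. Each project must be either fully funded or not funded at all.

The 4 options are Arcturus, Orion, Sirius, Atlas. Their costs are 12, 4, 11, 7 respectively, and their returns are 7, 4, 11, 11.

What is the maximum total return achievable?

15

Atlas: cost 7 ≤ 17, return 11.
Orion + Sirius: cost 4 + 11 = 15 ≤ 17, return 4 + 11 = 15.
Orion + Atlas: cost 4 + 7 = 11 ≤ 17, return 4 + 11 = 15.
The maximum return is 15; one optimal choice is Orion and Atlas.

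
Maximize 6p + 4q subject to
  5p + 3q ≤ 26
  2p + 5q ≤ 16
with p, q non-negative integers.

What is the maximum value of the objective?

The continuous relaxation peaks at (4.32, 1.47) with value 31.79; rounding to a feasible lattice point costs some objective.
(p,q)=(5,0): 5·5+3·0=25≤26, 2·5+5·0=10≤16, objective 30.
(p,q)=(4,1): 5·4+3·1=23≤26, 2·4+5·1=13≤16, objective 28.
(p,q)=(3,2): 5·3+3·2=21≤26, 2·3+5·2=16≤16, objective 26.
(p,q)=(4,0): 5·4+3·0=20≤26, 2·4+5·0=8≤16, objective 24.
No feasible integer point exceeds 30.

30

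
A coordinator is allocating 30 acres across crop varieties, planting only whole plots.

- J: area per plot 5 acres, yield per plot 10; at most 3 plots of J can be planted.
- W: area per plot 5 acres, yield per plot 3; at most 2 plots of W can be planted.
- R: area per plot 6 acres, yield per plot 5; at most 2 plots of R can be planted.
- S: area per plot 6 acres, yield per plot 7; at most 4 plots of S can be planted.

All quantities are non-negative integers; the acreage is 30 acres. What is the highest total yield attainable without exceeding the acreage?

44

Take 3×J and 2×S: area 27 ≤ 30, yield 3·10 + 2·7 = 44.
J has the best ratio (10/5) and is taken to its limit of 3; remaining capacity is filled optimally with the others.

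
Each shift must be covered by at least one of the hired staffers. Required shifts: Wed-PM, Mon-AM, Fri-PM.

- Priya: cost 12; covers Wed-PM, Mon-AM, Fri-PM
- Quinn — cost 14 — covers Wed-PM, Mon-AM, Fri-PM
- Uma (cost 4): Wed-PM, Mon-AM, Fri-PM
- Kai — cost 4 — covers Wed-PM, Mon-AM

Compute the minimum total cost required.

4

Uma alone covers Wed-PM, Mon-AM, Fri-PM — every shift.
Total cost: 4.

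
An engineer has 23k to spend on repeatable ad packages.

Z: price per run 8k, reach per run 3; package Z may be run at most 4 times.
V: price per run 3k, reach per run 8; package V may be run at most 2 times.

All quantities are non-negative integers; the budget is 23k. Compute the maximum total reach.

1×Z and 2×V: price 14 ≤ 23, reach 1·3 + 2·8 = 19.
2×Z and 2×V: price 22 ≤ 23, reach 2·3 + 2·8 = 22.
Best is 22.

22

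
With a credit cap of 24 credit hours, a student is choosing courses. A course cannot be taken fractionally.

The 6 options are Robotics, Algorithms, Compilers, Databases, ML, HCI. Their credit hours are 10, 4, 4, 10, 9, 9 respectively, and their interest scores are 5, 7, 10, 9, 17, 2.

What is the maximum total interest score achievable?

Algorithms + Databases + ML: credit hours 4 + 10 + 9 = 23 ≤ 24, interest score 7 + 9 + 17 = 33.
Algorithms + Compilers + ML: credit hours 4 + 4 + 9 = 17 ≤ 24, interest score 7 + 10 + 17 = 34.
Compilers + Databases + ML: credit hours 4 + 10 + 9 = 23 ≤ 24, interest score 10 + 9 + 17 = 36.
Best is Compilers, Databases, and ML with total interest score 36.

36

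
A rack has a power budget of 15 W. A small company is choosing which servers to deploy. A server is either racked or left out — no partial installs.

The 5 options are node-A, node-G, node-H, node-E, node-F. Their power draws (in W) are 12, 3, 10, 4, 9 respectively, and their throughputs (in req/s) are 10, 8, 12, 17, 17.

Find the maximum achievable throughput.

Take node-E and node-F: power draw 4 + 9 = 13 ≤ 15, throughput 17 + 17 = 34.
No other feasible combination does better.

34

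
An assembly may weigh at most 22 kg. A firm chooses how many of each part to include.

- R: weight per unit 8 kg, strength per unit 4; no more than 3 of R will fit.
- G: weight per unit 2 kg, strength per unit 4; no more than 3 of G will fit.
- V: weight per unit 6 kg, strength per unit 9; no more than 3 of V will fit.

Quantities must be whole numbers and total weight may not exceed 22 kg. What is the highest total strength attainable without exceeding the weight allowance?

35

1×G and 3×V: weight 20 ≤ 22, strength 1·4 + 3·9 = 31.
2×G and 3×V: weight 22 ≤ 22, strength 2·4 + 3·9 = 35.
Best is 35.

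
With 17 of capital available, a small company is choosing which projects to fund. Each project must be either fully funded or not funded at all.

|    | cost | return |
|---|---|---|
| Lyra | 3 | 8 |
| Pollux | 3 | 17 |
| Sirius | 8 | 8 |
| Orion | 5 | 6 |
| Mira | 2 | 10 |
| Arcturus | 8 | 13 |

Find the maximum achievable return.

Lyra + Pollux + Mira + Arcturus: cost 3 + 3 + 2 + 8 = 16 ≤ 17, return 8 + 17 + 10 + 13 = 48.
Lyra + Pollux + Orion + Mira: cost 3 + 3 + 5 + 2 = 13 ≤ 17, return 8 + 17 + 6 + 10 = 41.
Lyra + Pollux + Sirius + Mira: cost 3 + 3 + 8 + 2 = 16 ≤ 17, return 8 + 17 + 8 + 10 = 43.
Best is Lyra, Pollux, Mira, and Arcturus with total return 48.

48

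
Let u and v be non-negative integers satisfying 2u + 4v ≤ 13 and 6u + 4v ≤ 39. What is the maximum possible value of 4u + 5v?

24

(u,v)=(6,0): 2·6+4·0=12≤13, 6·6+4·0=36≤39, objective 24.
(u,v)=(5,0): 2·5+4·0=10≤13, 6·5+4·0=30≤39, objective 20.
Maximum is 24 at (u,v)=(6,0).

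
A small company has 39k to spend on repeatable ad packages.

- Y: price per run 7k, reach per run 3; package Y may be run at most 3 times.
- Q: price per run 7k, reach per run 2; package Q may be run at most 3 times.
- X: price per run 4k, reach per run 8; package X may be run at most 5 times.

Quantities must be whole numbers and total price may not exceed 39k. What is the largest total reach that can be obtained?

X has the best ratio (8/4); taking only X gives at most 5×8 = 40 (stopped by the supply cap of 5).
Mixing does better — 2×Y and 5×X: price 34 ≤ 39, reach 2·3 + 5·8 = 46.

46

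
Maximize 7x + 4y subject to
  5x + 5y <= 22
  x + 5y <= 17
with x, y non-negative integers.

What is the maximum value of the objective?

The continuous relaxation peaks at (4.4, 0) with value 30.80; rounding to a feasible lattice point costs some objective.
(x,y)=(4,0) is feasible, giving 28.
(x,y)=(3,1) is feasible, giving 25.
(x,y)=(3,0) is feasible, giving 21.
The best lattice point is (4,0), giving 28.

28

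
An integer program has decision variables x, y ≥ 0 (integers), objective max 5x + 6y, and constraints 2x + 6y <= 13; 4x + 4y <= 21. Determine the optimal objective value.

25

Relaxing integrality, the LP optimum is 26.88 at (x,y) = (4.62, 0.625), which is not an integer point.
(x,y)=(5,0): 2·5+6·0=10≤13, 4·5+4·0=20≤21, objective 25.
(x,y)=(3,1): 2·3+6·1=12≤13, 4·3+4·1=16≤21, objective 21.
(x,y)=(4,0): 2·4+6·0=8≤13, 4·4+4·0=16≤21, objective 20.
No feasible integer point exceeds 25.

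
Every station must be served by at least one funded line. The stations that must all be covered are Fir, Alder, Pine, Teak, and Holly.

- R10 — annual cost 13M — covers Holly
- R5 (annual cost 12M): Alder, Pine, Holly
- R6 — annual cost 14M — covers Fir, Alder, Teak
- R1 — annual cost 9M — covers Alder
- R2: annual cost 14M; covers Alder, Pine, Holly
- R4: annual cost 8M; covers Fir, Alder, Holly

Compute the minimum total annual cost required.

26

This is a weighted set-cover instance.
Choose R5 and R6: together they cover Fir, Alder, Pine, Teak, Holly — every station.
Total annual cost: 12 + 14 = 26.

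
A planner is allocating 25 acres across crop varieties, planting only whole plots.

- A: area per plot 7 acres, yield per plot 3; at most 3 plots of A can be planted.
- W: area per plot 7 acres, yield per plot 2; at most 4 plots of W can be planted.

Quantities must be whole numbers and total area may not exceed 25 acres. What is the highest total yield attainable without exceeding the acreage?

9

3×A: area 21 ≤ 25, yield 3·3 = 9.
2×A and 1×W: area 21 ≤ 25, yield 2·3 + 1·2 = 8.
Best is 9.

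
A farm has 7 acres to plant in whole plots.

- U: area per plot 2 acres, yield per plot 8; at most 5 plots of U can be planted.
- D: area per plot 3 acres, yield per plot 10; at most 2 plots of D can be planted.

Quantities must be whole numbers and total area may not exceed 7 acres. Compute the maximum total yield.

This is a bounded integer knapsack.
U has the best ratio (8/2); taking only U gives at most 3×8 = 24 (stopped by the area limit).
Mixing does better — 2×U and 1×D: area 7 ≤ 7, yield 2·8 + 1·10 = 26.

26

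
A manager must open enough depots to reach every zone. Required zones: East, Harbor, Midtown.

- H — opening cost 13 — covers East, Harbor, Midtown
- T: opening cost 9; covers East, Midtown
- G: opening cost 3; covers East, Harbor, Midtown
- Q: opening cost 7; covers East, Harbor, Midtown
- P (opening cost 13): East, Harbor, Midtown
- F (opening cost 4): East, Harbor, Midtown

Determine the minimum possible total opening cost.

3

This is an integer covering problem.
G alone covers East, Harbor, Midtown — every zone.
Total opening cost: 3.
No cover costs less than 3.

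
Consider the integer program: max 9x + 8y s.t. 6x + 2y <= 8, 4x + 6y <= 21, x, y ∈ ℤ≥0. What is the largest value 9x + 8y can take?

24

The continuous relaxation peaks at (0.214, 3.36) with value 28.79; rounding to a feasible lattice point costs some objective.
(x,y)=(0,3): 6·0+2·3=6≤8, 4·0+6·3=18≤21, objective 24.
(x,y)=(0,2): 6·0+2·2=4≤8, 4·0+6·2=12≤21, objective 16.
No feasible integer point exceeds 24.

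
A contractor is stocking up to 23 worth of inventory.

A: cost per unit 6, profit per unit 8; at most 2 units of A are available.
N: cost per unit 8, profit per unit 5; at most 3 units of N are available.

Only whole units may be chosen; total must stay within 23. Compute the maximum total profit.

21

A has the best ratio (8/6); taking only A gives at most 2×8 = 16 (stopped by the supply cap of 2).
Mixing does better — 2×A and 1×N: cost 20 ≤ 23, profit 2·8 + 1·5 = 21.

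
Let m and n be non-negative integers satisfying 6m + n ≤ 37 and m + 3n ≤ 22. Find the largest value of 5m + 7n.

The continuous relaxation peaks at (5.24, 5.59) with value 65.29; rounding to a feasible lattice point costs some objective.
(m,n)=(4,6): 6·4+1·6=30≤37, 1·4+3·6=22≤22, objective 62.
(m,n)=(5,5): 6·5+1·5=35≤37, 1·5+3·5=20≤22, objective 60.
(m,n)=(3,6): 6·3+1·6=24≤37, 1·3+3·6=21≤22, objective 57.
No feasible integer point exceeds 62.

62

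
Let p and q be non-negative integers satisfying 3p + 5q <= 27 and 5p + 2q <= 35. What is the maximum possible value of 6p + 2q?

(p,q)=(7,0): 3·7+5·0=21≤27, 5·7+2·0=35≤35, objective 42.
(p,q)=(6,1): 3·6+5·1=23≤27, 5·6+2·1=32≤35, objective 38.
(p,q)=(6,0): 3·6+5·0=18≤27, 5·6+2·0=30≤35, objective 36.
No feasible integer point exceeds 42.

42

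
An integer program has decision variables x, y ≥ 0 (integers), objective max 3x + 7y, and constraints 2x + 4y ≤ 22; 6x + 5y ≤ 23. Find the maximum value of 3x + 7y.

The continuous relaxation peaks at (0, 4.6) with value 32.20; rounding to a feasible lattice point costs some objective.
(x,y)=(0,4): 2·0+4·4=16≤22, 6·0+5·4=20≤23, objective 28.
(x,y)=(1,3): 2·1+4·3=14≤22, 6·1+5·3=21≤23, objective 24.
(x,y)=(0,3): 2·0+4·3=12≤22, 6·0+5·3=15≤23, objective 21.
The best lattice point is (0,4), giving 28.

28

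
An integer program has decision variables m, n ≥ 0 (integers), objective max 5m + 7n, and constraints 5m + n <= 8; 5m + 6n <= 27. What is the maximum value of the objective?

28

The continuous relaxation peaks at (0, 4.5) with value 31.50; rounding to a feasible lattice point costs some objective.
(m,n)=(0,4): 5·0+1·4=4≤8, 5·0+6·4=24≤27, objective 28.
(m,n)=(1,3): 5·1+1·3=8≤8, 5·1+6·3=23≤27, objective 26.
Maximum is 28 at (m,n)=(0,4).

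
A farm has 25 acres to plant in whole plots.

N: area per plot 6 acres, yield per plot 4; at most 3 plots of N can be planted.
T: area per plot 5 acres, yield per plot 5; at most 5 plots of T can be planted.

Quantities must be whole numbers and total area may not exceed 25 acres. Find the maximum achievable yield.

25

T has the best ratio (5/5); taking only T gives at most 5×5 = 25 (stopped by the area limit).
Optimal: 5×T: area 25 ≤ 25, yield 5·5 = 25.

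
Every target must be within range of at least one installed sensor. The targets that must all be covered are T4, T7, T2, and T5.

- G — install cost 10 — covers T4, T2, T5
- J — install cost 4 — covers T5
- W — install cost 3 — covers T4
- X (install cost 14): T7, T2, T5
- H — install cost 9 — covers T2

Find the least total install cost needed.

The greedy cost-per-new-target heuristic would pick W, J, and X for 21, but a cheaper cover exists.
Choose W and X: together they cover T4, T7, T2, T5 — every target.
Total install cost: 3 + 14 = 17.
No cover costs less than 17.

17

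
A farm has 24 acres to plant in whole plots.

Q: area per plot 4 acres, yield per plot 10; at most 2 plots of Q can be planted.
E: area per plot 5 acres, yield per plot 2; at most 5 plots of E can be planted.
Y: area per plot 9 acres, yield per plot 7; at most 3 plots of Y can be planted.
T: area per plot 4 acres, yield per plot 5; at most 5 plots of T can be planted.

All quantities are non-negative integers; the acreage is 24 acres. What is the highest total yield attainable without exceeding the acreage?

1×Q and 5×T: area 24 ≤ 24, yield 1·10 + 5·5 = 35.
2×Q and 4×T: area 24 ≤ 24, yield 2·10 + 4·5 = 40.
Best is 40.

40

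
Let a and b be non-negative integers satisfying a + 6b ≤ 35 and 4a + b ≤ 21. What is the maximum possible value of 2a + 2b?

(a,b)=(4,5): 1·4+6·5=34≤35, 4·4+1·5=21≤21, objective 18.
(a,b)=(4,4): 1·4+6·4=28≤35, 4·4+1·4=20≤21, objective 16.
Maximum is 18 at (a,b)=(4,5).

18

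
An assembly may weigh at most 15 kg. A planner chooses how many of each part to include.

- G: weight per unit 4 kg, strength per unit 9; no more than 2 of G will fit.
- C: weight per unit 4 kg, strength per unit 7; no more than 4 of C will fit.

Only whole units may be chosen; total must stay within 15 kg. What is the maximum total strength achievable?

25

This is a bounded integer knapsack.
Take 2×G and 1×C: weight 12 ≤ 15, strength 2·9 + 1·7 = 25.
G has the best ratio (9/4) and is taken to its limit of 2; remaining capacity is filled optimally with the others.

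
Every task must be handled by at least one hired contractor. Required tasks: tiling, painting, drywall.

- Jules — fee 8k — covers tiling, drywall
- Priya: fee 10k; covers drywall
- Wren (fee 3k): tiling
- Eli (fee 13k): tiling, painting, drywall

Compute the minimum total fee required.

This is a weighted set-cover instance.
The greedy cost-per-new-task heuristic would pick Wren and Eli for 16, but a cheaper cover exists.
Eli alone covers tiling, painting, drywall — every task.
Total fee: 13.
No cover costs less than 13.

13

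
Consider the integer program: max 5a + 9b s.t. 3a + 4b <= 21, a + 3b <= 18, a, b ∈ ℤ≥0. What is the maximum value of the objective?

(a,b)=(0,5): 3·0+4·5=20≤21, 1·0+3·5=15≤18, objective 45.
(a,b)=(1,4): 3·1+4·4=19≤21, 1·1+3·4=13≤18, objective 41.
(a,b)=(0,4): 3·0+4·4=16≤21, 1·0+3·4=12≤18, objective 36.
No feasible integer point exceeds 45.

45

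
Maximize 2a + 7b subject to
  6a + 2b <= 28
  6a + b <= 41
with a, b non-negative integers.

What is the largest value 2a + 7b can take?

98

(a,b)=(0,14): 6·0+2·14=28≤28, 6·0+1·14=14≤41, objective 98.
(a,b)=(0,13): 6·0+2·13=26≤28, 6·0+1·13=13≤41, objective 91.
Maximum is 98 at (a,b)=(0,14).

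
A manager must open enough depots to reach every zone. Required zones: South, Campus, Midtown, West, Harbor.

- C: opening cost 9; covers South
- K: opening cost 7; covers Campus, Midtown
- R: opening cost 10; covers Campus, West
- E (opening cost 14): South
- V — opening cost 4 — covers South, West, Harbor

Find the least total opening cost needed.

11

Choose K and V: together they cover South, Campus, Midtown, West, Harbor — every zone.
Total opening cost: 7 + 4 = 11.
No cover costs less than 11.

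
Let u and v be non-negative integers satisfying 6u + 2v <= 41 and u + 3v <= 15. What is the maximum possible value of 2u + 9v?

(u,v)=(0,5): 6·0+2·5=10≤41, 1·0+3·5=15≤15, objective 45.
(u,v)=(1,4): 6·1+2·4=14≤41, 1·1+3·4=13≤15, objective 38.
(u,v)=(0,4): 6·0+2·4=8≤41, 1·0+3·4=12≤15, objective 36.
Maximum is 45 at (u,v)=(0,5).

45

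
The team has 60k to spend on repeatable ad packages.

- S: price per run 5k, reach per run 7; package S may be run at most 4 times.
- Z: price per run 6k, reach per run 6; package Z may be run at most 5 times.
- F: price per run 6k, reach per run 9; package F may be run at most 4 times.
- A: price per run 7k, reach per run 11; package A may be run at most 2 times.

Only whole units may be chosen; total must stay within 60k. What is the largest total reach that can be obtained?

3×S, 1×Z, 4×F, and 2×A: price 59 ≤ 60, reach 3·7 + 1·6 + 4·9 + 2·11 = 85.
4×S, 4×F, and 2×A: price 58 ≤ 60, reach 4·7 + 4·9 + 2·11 = 86.
Best is 86.

86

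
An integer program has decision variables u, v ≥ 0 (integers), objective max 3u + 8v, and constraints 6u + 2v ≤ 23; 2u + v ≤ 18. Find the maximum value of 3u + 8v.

88

(u,v)=(0,11) is feasible, giving 88.
(u,v)=(0,10) is feasible, giving 80.
No feasible integer point exceeds 88.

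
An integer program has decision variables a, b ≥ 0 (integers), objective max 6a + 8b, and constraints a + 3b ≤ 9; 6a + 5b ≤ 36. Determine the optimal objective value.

38

(a,b)=(5,1): 1·5+3·1=8≤9, 6·5+5·1=35≤36, objective 38.
(a,b)=(6,0): 1·6+3·0=6≤9, 6·6+5·0=36≤36, objective 36.
(a,b)=(3,2): 1·3+3·2=9≤9, 6·3+5·2=28≤36, objective 34.
The best lattice point is (5,1), giving 38.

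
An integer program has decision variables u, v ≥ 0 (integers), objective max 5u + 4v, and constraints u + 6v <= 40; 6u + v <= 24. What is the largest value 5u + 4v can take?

Relaxing integrality, the LP optimum is 39.54 at (u,v) = (2.97, 6.17), which is not an integer point.
(u,v)=(3,6): 1·3+6·6=39≤40, 6·3+1·6=24≤24, objective 39.
(u,v)=(3,5): 1·3+6·5=33≤40, 6·3+1·5=23≤24, objective 35.
Maximum is 39 at (u,v)=(3,6).

39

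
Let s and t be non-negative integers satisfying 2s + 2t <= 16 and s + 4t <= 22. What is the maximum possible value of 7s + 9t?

64

(s,t)=(4,4) is feasible, giving 64.
(s,t)=(5,3) is feasible, giving 62.
(s,t)=(2,5) is feasible, giving 59.
Maximum is 64 at (s,t)=(4,4).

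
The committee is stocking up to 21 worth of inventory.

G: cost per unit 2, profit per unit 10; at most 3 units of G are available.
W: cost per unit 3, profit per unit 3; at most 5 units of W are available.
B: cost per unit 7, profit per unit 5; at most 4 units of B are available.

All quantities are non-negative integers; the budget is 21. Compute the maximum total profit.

45

G has the best ratio (10/2); taking only G gives at most 3×10 = 30 (stopped by the supply cap of 3).
Mixing does better — 3×G and 5×W: cost 21 ≤ 21, profit 3·10 + 5·3 = 45.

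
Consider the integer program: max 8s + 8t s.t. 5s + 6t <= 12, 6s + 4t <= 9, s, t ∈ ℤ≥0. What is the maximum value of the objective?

16

(s,t)=(0,2) is feasible, giving 16.
(s,t)=(0,1) is feasible, giving 8.
(s,t)=(1,0) is feasible, giving 8.
(s,t)=(0,0) is feasible, giving 0.
No feasible integer point exceeds 16.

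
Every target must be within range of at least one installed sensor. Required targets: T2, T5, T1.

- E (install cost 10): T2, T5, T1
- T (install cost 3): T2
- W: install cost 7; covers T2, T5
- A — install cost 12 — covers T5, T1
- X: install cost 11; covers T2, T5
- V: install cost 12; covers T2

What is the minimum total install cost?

10

The greedy cost-per-new-target heuristic would pick T and E for 13, but a cheaper cover exists.
E alone covers T2, T5, T1 — every target.
Total install cost: 10.
No cover costs less than 10.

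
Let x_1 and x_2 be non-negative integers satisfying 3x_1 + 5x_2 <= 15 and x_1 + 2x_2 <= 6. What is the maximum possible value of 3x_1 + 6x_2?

18

(x_1,x_2)=(0,3): 3·0+5·3=15≤15, 1·0+2·3=6≤6, objective 18.
(x_1,x_2)=(1,2): 3·1+5·2=13≤15, 1·1+2·2=5≤6, objective 15.
(x_1,x_2)=(0,2): 3·0+5·2=10≤15, 1·0+2·2=4≤6, objective 12.
Maximum is 18 at (x_1,x_2)=(0,3).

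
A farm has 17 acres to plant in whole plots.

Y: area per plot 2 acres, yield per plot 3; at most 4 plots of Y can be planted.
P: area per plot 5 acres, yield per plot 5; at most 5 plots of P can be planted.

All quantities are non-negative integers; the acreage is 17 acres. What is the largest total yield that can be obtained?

19

Take 3×Y and 2×P: area 16 ≤ 17, yield 3·3 + 2·5 = 19.
No other integer combination yields more.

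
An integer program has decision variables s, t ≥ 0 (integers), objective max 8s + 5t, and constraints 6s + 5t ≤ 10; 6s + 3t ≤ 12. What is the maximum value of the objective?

The continuous relaxation peaks at (1.67, 0) with value 13.33; rounding to a feasible lattice point costs some objective.
(s,t)=(0,2) is feasible, giving 10.
(s,t)=(1,0) is feasible, giving 8.
(s,t)=(0,1) is feasible, giving 5.
Maximum is 10 at (s,t)=(0,2).

10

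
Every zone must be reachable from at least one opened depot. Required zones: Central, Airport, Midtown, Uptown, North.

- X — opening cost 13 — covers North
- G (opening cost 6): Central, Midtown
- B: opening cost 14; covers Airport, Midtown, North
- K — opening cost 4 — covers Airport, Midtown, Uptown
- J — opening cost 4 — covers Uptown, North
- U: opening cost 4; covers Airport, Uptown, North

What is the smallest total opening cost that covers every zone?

10

The greedy cost-per-new-zone heuristic would pick K, J, and G for 14, but a cheaper cover exists.
Choose G and U: together they cover Central, Airport, Midtown, Uptown, North — every zone.
Total opening cost: 6 + 4 = 10.
No cover costs less than 10.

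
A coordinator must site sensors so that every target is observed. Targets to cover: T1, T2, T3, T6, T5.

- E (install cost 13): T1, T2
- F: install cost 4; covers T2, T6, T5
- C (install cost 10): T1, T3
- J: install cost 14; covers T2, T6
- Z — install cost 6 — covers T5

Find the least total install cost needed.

Choose F and C: together they cover T1, T2, T3, T6, T5 — every target.
Total install cost: 4 + 10 = 14.

14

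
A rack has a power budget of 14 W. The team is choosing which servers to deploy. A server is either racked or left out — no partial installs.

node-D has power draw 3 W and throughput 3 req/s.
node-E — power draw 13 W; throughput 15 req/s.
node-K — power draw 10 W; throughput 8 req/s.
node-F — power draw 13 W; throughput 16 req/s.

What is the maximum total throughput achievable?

This is a 0-1 knapsack instance.
Allowing fractional choices, the relaxed optimum would be about 17.2, but servers are indivisible.
node-D + node-K: power draw 3 + 10 = 13 ≤ 14, throughput 3 + 8 = 11.
node-E: power draw 13 ≤ 14, throughput 15.
node-F: power draw 13 ≤ 14, throughput 16.
Best is node-F with total throughput 16.

16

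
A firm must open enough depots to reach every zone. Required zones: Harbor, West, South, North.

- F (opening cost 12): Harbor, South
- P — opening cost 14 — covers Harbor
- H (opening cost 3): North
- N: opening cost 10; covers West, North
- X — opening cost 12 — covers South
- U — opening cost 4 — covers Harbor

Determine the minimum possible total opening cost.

Choose F and N: together they cover Harbor, West, South, North — every zone.
Total opening cost: 12 + 10 = 22.

22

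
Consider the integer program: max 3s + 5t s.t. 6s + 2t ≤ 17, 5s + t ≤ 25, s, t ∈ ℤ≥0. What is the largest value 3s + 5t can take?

Relaxing integrality, the LP optimum is 42.50 at (s,t) = (0, 8.5), which is not an integer point.
(s,t)=(0,8): 6·0+2·8=16≤17, 5·0+1·8=8≤25, objective 40.
(s,t)=(0,7): 6·0+2·7=14≤17, 5·0+1·7=7≤25, objective 35.
The best lattice point is (0,8), giving 40.

40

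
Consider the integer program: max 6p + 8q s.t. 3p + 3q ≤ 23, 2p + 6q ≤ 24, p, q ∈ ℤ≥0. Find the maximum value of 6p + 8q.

46

(p,q)=(5,2): 3·5+3·2=21≤23, 2·5+6·2=22≤24, objective 46.
(p,q)=(6,1): 3·6+3·1=21≤23, 2·6+6·1=18≤24, objective 44.
(p,q)=(4,2): 3·4+3·2=18≤23, 2·4+6·2=20≤24, objective 40.
(p,q)=(5,1): 3·5+3·1=18≤23, 2·5+6·1=16≤24, objective 38.
Maximum is 46 at (p,q)=(5,2).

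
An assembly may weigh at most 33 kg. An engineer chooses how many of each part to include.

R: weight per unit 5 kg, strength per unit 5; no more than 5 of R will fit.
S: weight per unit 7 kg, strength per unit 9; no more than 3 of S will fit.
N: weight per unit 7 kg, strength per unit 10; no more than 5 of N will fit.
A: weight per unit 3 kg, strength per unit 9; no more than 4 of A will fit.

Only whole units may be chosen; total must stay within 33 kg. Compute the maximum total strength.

66

Take 3×N and 4×A: weight 33 ≤ 33, strength 3·10 + 4·9 = 66.
A has the best ratio (9/3) and is taken to its limit of 4; remaining capacity is filled optimally with the others.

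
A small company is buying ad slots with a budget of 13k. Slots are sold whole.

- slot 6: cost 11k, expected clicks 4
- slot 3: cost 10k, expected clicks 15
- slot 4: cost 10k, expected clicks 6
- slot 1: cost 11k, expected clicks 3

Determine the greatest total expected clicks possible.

15

Allowing fractional choices, the relaxed optimum would be about 16.8, but ad slots are indivisible.
slot 3: cost 10 ≤ 13, expected clicks 15.
slot 6: cost 11 ≤ 13, expected clicks 4.
slot 4: cost 10 ≤ 13, expected clicks 6.
Best is slot 3 with total expected clicks 15.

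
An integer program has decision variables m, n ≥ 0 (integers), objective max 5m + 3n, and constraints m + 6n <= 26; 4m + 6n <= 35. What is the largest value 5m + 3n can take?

40

(m,n)=(8,0): 1·8+6·0=8≤26, 4·8+6·0=32≤35, objective 40.
(m,n)=(7,1): 1·7+6·1=13≤26, 4·7+6·1=34≤35, objective 38.
(m,n)=(7,0): 1·7+6·0=7≤26, 4·7+6·0=28≤35, objective 35.
No feasible integer point exceeds 40.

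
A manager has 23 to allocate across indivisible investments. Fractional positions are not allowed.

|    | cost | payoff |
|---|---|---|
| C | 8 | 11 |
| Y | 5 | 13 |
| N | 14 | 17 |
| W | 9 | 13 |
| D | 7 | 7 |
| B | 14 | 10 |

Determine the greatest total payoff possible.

37

Take C, Y, and W: cost 8 + 5 + 9 = 22 ≤ 23, payoff 11 + 13 + 13 = 37.
No other feasible combination does better.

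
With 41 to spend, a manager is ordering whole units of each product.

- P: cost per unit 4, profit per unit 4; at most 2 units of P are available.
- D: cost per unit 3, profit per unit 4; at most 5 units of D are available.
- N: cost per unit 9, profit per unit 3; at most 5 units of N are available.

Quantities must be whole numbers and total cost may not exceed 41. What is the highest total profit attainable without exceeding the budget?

34

This is a bounded integer knapsack.
D has the best ratio (4/3); taking only D gives at most 5×4 = 20 (stopped by the supply cap of 5).
Mixing does better — 2×P, 5×D, and 2×N: cost 41 ≤ 41, profit 2·4 + 5·4 + 2·3 = 34.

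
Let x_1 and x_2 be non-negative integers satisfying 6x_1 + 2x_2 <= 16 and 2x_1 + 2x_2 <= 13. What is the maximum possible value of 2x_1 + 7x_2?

The continuous relaxation peaks at (0, 6.5) with value 45.50; rounding to a feasible lattice point costs some objective.
(x_1,x_2)=(0,6) is feasible, giving 42.
(x_1,x_2)=(1,5) is feasible, giving 37.
No feasible integer point exceeds 42.

42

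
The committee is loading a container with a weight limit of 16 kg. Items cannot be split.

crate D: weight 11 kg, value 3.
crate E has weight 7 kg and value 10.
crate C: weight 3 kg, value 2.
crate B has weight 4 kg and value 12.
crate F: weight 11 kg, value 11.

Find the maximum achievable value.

24

Allowing fractional choices, the relaxed optimum would be about 27.0, but items are indivisible.
crate E + crate C + crate B: weight 7 + 3 + 4 = 14 ≤ 16, value 10 + 2 + 12 = 24.
crate B + crate F: weight 4 + 11 = 15 ≤ 16, value 12 + 11 = 23.
crate E + crate B: weight 7 + 4 = 11 ≤ 16, value 10 + 12 = 22.
Best is crate E, crate C, and crate B with total value 24.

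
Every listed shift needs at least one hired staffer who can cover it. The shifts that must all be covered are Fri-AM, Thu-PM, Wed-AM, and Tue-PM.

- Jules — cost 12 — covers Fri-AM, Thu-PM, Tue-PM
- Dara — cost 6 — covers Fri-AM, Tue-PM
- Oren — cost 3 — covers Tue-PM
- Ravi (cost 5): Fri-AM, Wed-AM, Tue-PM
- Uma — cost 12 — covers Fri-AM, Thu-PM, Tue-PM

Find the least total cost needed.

17

Choose Jules and Ravi: together they cover Fri-AM, Thu-PM, Wed-AM, Tue-PM — every shift.
Total cost: 12 + 5 = 17.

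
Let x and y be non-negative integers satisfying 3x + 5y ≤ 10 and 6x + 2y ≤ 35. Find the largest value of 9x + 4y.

(x,y)=(3,0): 3·3+5·0=9≤10, 6·3+2·0=18≤35, objective 27.
(x,y)=(2,0): 3·2+5·0=6≤10, 6·2+2·0=12≤35, objective 18.
Maximum is 27 at (x,y)=(3,0).

27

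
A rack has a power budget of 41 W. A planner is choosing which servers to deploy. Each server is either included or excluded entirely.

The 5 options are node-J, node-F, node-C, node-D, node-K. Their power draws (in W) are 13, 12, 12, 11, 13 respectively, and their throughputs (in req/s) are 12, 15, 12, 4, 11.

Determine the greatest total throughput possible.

39

Allowing fractional choices, the relaxed optimum would be about 42.4, but servers are indivisible.
node-J + node-F + node-C: power draw 13 + 12 + 12 = 37 ≤ 41, throughput 12 + 15 + 12 = 39.
node-F + node-C + node-K: power draw 12 + 12 + 13 = 37 ≤ 41, throughput 15 + 12 + 11 = 38.
node-J + node-F + node-K: power draw 13 + 12 + 13 = 38 ≤ 41, throughput 12 + 15 + 11 = 38.
Best is node-J, node-F, and node-C with total throughput 39.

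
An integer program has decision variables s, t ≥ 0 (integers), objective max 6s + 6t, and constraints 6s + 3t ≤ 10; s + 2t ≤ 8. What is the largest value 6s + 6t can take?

18

Relaxing integrality, the LP optimum is 20.00 at (s,t) = (0, 3.33), which is not an integer point.
(s,t)=(0,3): 6·0+3·3=9≤10, 1·0+2·3=6≤8, objective 18.
(s,t)=(0,2): 6·0+3·2=6≤10, 1·0+2·2=4≤8, objective 12.
The best lattice point is (0,3), giving 18.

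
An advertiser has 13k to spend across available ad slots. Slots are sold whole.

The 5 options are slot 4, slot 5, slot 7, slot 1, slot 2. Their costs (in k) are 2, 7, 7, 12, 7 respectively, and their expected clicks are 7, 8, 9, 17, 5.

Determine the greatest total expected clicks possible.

17

Take slot 1: cost 12 ≤ 13, expected clicks 17.
No other feasible combination does better.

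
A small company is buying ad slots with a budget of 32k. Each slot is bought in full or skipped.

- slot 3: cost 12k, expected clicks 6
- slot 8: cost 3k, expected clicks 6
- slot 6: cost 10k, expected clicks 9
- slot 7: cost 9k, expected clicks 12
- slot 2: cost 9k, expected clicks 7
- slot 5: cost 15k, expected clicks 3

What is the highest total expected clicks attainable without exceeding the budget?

34

slot 8 + slot 6 + slot 7: cost 3 + 10 + 9 = 22 ≤ 32, expected clicks 6 + 9 + 12 = 27.
slot 8 + slot 6 + slot 7 + slot 2: cost 3 + 10 + 9 + 9 = 31 ≤ 32, expected clicks 6 + 9 + 12 + 7 = 34.
slot 6 + slot 7 + slot 2: cost 10 + 9 + 9 = 28 ≤ 32, expected clicks 9 + 12 + 7 = 28.
Best is slot 8, slot 6, slot 7, and slot 2 with total expected clicks 34.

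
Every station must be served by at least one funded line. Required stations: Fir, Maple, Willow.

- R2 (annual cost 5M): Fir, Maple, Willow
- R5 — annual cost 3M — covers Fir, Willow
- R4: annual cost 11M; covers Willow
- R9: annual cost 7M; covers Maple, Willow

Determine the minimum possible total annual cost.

5

The greedy cost-per-new-station heuristic would pick R5 and R2 for 8, but a cheaper cover exists.
R2 alone covers Fir, Maple, Willow — every station.
Total annual cost: 5.
No cover costs less than 5.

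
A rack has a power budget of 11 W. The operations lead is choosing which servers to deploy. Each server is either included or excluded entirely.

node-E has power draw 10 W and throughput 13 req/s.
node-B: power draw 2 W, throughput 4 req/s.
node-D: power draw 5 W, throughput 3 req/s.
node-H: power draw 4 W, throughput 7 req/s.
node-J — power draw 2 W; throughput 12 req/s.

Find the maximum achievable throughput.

23

Take node-B, node-H, and node-J: power draw 2 + 4 + 2 = 8 ≤ 11, throughput 4 + 7 + 12 = 23.
No other feasible combination does better.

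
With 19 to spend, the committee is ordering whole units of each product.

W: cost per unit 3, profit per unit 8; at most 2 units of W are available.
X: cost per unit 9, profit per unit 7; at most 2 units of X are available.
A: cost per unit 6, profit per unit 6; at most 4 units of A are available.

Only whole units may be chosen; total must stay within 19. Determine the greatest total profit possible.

W has the best ratio (8/3); taking only W gives at most 2×8 = 16 (stopped by the supply cap of 2).
Mixing does better — 2×W and 2×A: cost 18 ≤ 19, profit 2·8 + 2·6 = 28.

28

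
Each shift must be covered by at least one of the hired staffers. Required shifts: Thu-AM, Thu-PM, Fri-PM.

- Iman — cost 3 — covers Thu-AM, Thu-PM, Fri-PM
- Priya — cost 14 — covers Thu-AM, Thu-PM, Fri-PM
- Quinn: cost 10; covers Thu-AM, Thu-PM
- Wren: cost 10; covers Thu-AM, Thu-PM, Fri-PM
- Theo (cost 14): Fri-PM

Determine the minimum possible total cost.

3

Iman alone covers Thu-AM, Thu-PM, Fri-PM — every shift.
Total cost: 3.
No cover costs less than 3.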